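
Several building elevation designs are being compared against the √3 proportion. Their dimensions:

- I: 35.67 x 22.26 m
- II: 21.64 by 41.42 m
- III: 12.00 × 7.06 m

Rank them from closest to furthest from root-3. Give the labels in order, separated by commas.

I: 35.67/22.26 ≈ 1.602 → |1.602 − 1.732| = 0.130
II: 41.42/21.64 ≈ 1.914 → |1.914 − 1.732| = 0.182
III: 12.00/7.06 ≈ 1.700 → |1.700 − 1.732| = 0.032

III, I, II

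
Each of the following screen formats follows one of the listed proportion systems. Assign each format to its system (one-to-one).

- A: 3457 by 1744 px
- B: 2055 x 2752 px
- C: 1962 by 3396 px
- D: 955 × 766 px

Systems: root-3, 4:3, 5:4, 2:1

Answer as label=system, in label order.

A = 3457/1744 ≈ 1.982 → 2:1 (2.000)
B = 2752/2055 ≈ 1.339 → 4:3 (1.333)
C = 3396/1962 ≈ 1.731 → root-3 (1.732)
D = 955/766 ≈ 1.247 → 5:4 (1.250)

A=2:1, B=4:3, C=root-3, D=5:4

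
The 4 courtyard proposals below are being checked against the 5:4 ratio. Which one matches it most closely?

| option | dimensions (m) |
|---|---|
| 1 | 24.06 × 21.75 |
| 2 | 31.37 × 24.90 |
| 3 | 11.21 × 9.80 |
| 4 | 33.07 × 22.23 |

2

Ratios (long/short): 1 ≈ 1.106; 2 ≈ 1.260; 3 ≈ 1.144; 4 ≈ 1.488.
5:4 ≈ 1.250; option 2 is nearest (Δ 0.010).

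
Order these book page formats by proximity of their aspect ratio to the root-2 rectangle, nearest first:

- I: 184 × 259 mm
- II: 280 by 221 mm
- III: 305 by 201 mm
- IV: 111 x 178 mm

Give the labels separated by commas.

I: 259/184 ≈ 1.408 → |1.408 − 1.414| = 0.006
II: 280/221 ≈ 1.267 → |1.267 − 1.414| = 0.147
III: 305/201 ≈ 1.517 → |1.517 − 1.414| = 0.103
IV: 178/111 ≈ 1.604 → |1.604 − 1.414| = 0.190

I, III, II, IV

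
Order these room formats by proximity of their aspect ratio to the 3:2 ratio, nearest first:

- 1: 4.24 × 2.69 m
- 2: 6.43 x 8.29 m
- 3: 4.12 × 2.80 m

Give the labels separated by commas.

Ratios: 1 = 4.24 / 2.69 ≈ 1.576; 2 = 8.29 / 6.43 ≈ 1.289; 3 = 4.12 / 2.80 ≈ 1.471.
|Δ from 1.500|: 1 0.076; 2 0.211; 3 0.029.

3, 1, 2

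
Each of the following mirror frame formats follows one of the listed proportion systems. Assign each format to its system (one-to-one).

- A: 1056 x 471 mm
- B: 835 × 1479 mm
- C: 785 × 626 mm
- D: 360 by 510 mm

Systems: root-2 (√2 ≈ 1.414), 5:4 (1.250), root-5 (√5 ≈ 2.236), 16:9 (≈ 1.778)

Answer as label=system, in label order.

A = 1056/471 ≈ 2.242 → root-5 (2.236)
B = 1479/835 ≈ 1.771 → 16:9 (1.778)
C = 785/626 ≈ 1.254 → 5:4 (1.250)
D = 510/360 ≈ 1.417 → root-2 (1.414)

A=root-5, B=16:9, C=5:4, D=root-2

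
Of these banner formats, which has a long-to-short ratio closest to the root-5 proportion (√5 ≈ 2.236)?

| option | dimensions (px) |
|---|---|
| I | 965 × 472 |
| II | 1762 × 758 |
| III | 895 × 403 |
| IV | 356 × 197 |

III

Ratios (long/short): I ≈ 2.044; II ≈ 2.325; III ≈ 2.221; IV ≈ 1.807.
root-5 ≈ 2.236; option III is nearest (Δ 0.015).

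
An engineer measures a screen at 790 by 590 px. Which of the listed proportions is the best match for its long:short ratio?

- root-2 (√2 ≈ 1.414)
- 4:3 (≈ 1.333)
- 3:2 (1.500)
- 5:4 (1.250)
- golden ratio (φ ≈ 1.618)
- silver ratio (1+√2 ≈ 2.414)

790/590 ≈ 1.339. Nearest candidates are 4:3 (1.333, off by 0.006) and root-2 (1.414, off by 0.075).

4:3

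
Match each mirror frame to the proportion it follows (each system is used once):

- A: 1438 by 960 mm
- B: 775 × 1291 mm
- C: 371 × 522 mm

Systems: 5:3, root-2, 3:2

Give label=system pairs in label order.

A = 1438/960 ≈ 1.498 → 3:2 (1.500)
B = 1291/775 ≈ 1.666 → 5:3 (1.667)
C = 522/371 ≈ 1.407 → root-2 (1.414)

A=3:2, B=5:3, C=root-2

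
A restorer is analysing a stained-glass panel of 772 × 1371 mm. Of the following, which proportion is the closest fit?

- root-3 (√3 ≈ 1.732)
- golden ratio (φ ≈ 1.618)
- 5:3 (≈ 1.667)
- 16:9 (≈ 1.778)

16:9

Ratio = 1371 / 772 ≈ 1.776.
Distances: root-3 1.732 (Δ 0.044); golden ratio 1.618 (Δ 0.158); 5:3 1.667 (Δ 0.109); 16:9 1.778 (Δ 0.002).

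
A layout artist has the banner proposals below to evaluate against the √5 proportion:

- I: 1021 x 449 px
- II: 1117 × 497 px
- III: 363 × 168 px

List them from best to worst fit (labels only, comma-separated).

I: 1021/449 ≈ 2.274 → |2.274 − 2.236| = 0.038
II: 1117/497 ≈ 2.247 → |2.247 − 2.236| = 0.011
III: 363/168 ≈ 2.161 → |2.161 − 2.236| = 0.075

II, I, III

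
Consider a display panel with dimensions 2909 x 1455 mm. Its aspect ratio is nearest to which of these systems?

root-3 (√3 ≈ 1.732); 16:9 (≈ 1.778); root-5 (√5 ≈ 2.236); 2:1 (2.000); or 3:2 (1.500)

2:1

2909/1455 ≈ 1.999. Nearest candidates are 2:1 (2.000, off by 0.001) and 16:9 (1.778, off by 0.221).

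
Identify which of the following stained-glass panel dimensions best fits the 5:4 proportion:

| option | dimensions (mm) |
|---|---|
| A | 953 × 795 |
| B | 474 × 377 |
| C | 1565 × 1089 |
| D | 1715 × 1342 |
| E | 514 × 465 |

Ratios (long/short): A ≈ 1.199; B ≈ 1.257; C ≈ 1.437; D ≈ 1.278; E ≈ 1.105.
5:4 ≈ 1.250; option B is nearest (Δ 0.007).

B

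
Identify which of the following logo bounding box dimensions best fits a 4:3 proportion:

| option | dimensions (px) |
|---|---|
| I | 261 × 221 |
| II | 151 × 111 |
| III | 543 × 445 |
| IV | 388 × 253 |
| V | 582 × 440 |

V

Ratios (long/short): I ≈ 1.181; II ≈ 1.360; III ≈ 1.220; IV ≈ 1.534; V ≈ 1.323.
4:3 ≈ 1.333; option V is nearest (Δ 0.010).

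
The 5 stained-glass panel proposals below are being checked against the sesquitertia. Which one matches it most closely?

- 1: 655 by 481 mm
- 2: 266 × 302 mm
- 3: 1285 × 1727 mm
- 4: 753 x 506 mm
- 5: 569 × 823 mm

Target 4:3 ≈ 1.333.
1: 1.362 (Δ0.029)  2: 1.135 (Δ0.198)  3: 1.344 (Δ0.011)  4: 1.488 (Δ0.155)  5: 1.446 (Δ0.113)

3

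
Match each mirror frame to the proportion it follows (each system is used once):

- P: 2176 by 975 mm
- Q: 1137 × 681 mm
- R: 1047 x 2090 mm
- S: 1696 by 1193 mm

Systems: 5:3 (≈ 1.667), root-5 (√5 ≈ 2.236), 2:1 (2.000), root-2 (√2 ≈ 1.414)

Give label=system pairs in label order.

P=root-5, Q=5:3, R=2:1, S=root-2

Ratios: P ≈ 2.232; Q ≈ 1.670; R ≈ 1.996; S ≈ 1.422.
Targets: 5:3 ≈ 1.667; root-5 ≈ 2.236; 2:1 ≈ 2.000; root-2 ≈ 1.414.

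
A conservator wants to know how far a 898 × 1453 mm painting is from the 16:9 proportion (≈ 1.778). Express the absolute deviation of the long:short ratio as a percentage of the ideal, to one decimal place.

Ratio = 1453 / 898 ≈ 1.6180.
Ideal 16:9 ≈ 1.7778. |1.6180 − 1.7778| / 1.7778 ≈ 8.99% → 9.0%.

9.0%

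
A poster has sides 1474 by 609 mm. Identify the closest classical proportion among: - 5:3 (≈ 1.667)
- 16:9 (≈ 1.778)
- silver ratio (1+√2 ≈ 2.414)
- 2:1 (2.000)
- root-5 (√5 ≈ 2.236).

Ratio = 1474 / 609 ≈ 2.420.
Distances: 5:3 1.667 (Δ 0.753); 16:9 1.778 (Δ 0.642); silver ratio 2.414 (Δ 0.006); 2:1 2.000 (Δ 0.420); root-5 2.236 (Δ 0.184).

silver ratio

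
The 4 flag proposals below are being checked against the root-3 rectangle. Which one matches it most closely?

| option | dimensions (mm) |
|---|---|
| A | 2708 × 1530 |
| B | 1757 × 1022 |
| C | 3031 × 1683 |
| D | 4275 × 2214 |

Ratios (long/short): A ≈ 1.770; B ≈ 1.719; C ≈ 1.801; D ≈ 1.931.
root-3 ≈ 1.732; option B is nearest (Δ 0.013).

B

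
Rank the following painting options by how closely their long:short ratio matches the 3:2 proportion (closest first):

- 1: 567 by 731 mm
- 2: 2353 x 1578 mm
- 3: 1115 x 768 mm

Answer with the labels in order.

Ratios: 1 = 731 / 567 ≈ 1.289; 2 = 2353 / 1578 ≈ 1.491; 3 = 1115 / 768 ≈ 1.452.
|Δ from 1.500|: 1 0.211; 2 0.009; 3 0.048.

2, 3, 1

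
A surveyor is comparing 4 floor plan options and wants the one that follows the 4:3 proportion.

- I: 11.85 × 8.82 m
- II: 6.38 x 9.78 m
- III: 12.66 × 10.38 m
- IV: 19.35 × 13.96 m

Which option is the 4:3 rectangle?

Ratios (long/short): I ≈ 1.344; II ≈ 1.533; III ≈ 1.220; IV ≈ 1.386.
4:3 ≈ 1.333; option I is nearest (Δ 0.011).

I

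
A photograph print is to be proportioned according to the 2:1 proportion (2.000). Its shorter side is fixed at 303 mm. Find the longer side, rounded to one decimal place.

606.0 mm

2:1 = 2.00000.
Longer side = 303 × 2.00000 ≈ 606.000 → 606.0 mm.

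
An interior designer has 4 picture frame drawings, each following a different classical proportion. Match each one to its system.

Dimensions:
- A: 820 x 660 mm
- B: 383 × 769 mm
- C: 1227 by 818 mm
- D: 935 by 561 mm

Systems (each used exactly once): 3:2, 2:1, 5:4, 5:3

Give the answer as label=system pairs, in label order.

A=5:4, B=2:1, C=3:2, D=5:3

Ratios: A ≈ 1.242; B ≈ 2.008; C ≈ 1.500; D ≈ 1.667.
Targets: 3:2 ≈ 1.500; 2:1 ≈ 2.000; 5:4 ≈ 1.250; 5:3 ≈ 1.667.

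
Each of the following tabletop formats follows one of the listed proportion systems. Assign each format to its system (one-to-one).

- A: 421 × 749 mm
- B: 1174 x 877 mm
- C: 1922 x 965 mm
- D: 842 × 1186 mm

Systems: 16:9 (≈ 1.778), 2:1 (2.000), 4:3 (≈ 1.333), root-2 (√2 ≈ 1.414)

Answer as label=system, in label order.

A=16:9, B=4:3, C=2:1, D=root-2

A = 749/421 ≈ 1.779 → 16:9 (1.778)
B = 1174/877 ≈ 1.339 → 4:3 (1.333)
C = 1922/965 ≈ 1.992 → 2:1 (2.000)
D = 1186/842 ≈ 1.409 → root-2 (1.414)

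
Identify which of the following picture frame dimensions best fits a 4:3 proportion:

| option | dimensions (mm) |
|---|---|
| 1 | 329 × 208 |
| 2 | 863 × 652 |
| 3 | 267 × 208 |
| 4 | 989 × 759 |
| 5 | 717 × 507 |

Ratios (long/short): 1 ≈ 1.582; 2 ≈ 1.324; 3 ≈ 1.284; 4 ≈ 1.303; 5 ≈ 1.414.
4:3 ≈ 1.333; option 2 is nearest (Δ 0.009).

2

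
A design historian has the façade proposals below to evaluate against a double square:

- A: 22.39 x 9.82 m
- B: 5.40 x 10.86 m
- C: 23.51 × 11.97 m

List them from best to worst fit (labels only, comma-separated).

B, C, A

Ratios: A = 22.39 / 9.82 ≈ 2.280; B = 10.86 / 5.40 ≈ 2.011; C = 23.51 / 11.97 ≈ 1.964.
|Δ from 2.000|: A 0.280; B 0.011; C 0.036.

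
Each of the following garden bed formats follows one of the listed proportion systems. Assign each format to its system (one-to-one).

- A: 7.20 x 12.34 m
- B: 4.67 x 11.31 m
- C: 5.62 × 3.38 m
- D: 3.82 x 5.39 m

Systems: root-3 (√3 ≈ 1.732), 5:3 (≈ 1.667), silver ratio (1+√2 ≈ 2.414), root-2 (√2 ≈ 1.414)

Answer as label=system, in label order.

Ratios: A ≈ 1.714; B ≈ 2.422; C ≈ 1.663; D ≈ 1.411.
Targets: root-3 ≈ 1.732; 5:3 ≈ 1.667; silver ratio ≈ 2.414; root-2 ≈ 1.414.

A=root-3, B=silver ratio, C=5:3, D=root-2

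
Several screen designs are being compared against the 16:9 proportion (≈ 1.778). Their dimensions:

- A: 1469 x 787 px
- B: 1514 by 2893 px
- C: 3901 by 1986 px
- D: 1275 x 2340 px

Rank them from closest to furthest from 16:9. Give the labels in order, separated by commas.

D, A, B, C

Ratios: A = 1469 / 787 ≈ 1.867; B = 2893 / 1514 ≈ 1.911; C = 3901 / 1986 ≈ 1.964; D = 2340 / 1275 ≈ 1.835.
|Δ from 1.778|: A 0.089; B 0.133; C 0.186; D 0.057.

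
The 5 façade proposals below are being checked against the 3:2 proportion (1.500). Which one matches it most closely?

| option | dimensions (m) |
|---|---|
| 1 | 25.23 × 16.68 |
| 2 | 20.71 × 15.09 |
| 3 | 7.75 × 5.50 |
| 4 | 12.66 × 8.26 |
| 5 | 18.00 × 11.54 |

Target 3:2 ≈ 1.500.
1: 1.513 (Δ0.013)  2: 1.372 (Δ0.128)  3: 1.409 (Δ0.091)  4: 1.533 (Δ0.033)  5: 1.560 (Δ0.060)

1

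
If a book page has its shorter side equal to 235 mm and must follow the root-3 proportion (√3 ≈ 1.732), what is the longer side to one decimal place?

root-3 ≈ 1.73205.
Longer side = 235 × 1.73205 ≈ 407.032 → 407.0 mm.

407.0 mm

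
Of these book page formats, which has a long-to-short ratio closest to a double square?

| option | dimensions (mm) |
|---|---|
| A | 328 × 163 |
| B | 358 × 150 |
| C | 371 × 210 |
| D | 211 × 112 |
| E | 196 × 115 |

A

Ratios (long/short): A ≈ 2.012; B ≈ 2.387; C ≈ 1.767; D ≈ 1.884; E ≈ 1.704.
2:1 ≈ 2.000; option A is nearest (Δ 0.012).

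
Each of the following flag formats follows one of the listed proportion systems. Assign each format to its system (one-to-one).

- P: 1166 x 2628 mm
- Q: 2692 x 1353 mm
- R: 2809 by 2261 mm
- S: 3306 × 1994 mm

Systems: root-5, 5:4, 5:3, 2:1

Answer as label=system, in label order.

P = 2628/1166 ≈ 2.254 → root-5 (2.236)
Q = 2692/1353 ≈ 1.990 → 2:1 (2.000)
R = 2809/2261 ≈ 1.242 → 5:4 (1.250)
S = 3306/1994 ≈ 1.658 → 5:3 (1.667)

P=root-5, Q=2:1, R=5:4, S=5:3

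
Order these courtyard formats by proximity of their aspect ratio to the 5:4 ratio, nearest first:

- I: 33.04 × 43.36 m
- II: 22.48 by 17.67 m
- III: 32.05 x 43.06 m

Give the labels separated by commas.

Ratios: I = 43.36 / 33.04 ≈ 1.312; II = 22.48 / 17.67 ≈ 1.272; III = 43.06 / 32.05 ≈ 1.344.
|Δ from 1.250|: I 0.062; II 0.022; III 0.094.

II, I, III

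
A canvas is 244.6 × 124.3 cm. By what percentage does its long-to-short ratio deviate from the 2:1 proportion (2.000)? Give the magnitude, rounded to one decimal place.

1.6%

Ratio = 244.6 / 124.3 ≈ 1.9678.
Ideal 2:1 = 2.0000. |1.9678 − 2.0000| / 2.0000 ≈ 1.61% → 1.6%.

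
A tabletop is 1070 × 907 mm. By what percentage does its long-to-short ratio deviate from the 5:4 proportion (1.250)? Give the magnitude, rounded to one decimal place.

Ratio = 1070 / 907 ≈ 1.1797.
Ideal 5:4 = 1.2500. |1.1797 − 1.2500| / 1.2500 ≈ 5.62% → 5.6%.

5.6%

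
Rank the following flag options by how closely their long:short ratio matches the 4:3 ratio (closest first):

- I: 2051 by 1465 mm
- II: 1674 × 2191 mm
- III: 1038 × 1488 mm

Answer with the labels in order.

II, I, III

Ratios: I = 2051 / 1465 ≈ 1.400; II = 2191 / 1674 ≈ 1.309; III = 1488 / 1038 ≈ 1.434.
|Δ from 1.333|: I 0.067; II 0.024; III 0.101.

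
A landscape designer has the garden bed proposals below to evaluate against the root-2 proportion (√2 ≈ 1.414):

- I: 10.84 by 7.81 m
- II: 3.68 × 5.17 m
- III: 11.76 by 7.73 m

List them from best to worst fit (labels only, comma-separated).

II, I, III

Ratios: I = 10.84 / 7.81 ≈ 1.388; II = 5.17 / 3.68 ≈ 1.405; III = 11.76 / 7.73 ≈ 1.521.
|Δ from 1.414|: I 0.026; II 0.009; III 0.107.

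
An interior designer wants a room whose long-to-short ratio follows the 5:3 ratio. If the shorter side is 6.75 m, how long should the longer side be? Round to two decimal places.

11.25 m

5:3 ≈ 1.66667.
Longer side = 6.75 × 1.66667 ≈ 11.2500 → 11.25 m.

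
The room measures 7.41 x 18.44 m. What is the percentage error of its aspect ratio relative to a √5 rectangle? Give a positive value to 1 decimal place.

11.3%

Ratio = 18.44 / 7.41 ≈ 2.4885.
Ideal root-5 ≈ 2.2361. |2.4885 − 2.2361| / 2.2361 ≈ 11.29% → 11.3%.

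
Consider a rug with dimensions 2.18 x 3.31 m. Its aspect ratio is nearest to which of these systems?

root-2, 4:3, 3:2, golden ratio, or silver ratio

3.31/2.18 ≈ 1.518. Nearest candidates are 3:2 (1.500, off by 0.018) and golden ratio (1.618, off by 0.100).

3:2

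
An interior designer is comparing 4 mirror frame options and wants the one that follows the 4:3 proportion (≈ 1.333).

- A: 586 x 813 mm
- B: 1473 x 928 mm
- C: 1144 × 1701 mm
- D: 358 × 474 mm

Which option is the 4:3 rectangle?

D

Ratios (long/short): A ≈ 1.387; B ≈ 1.587; C ≈ 1.487; D ≈ 1.324.
4:3 ≈ 1.333; option D is nearest (Δ 0.009).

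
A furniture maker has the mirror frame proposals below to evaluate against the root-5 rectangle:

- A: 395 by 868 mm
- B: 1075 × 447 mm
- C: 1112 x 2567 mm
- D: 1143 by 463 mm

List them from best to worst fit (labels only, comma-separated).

A, C, B, D

Ratios: A = 868 / 395 ≈ 2.197; B = 1075 / 447 ≈ 2.405; C = 2567 / 1112 ≈ 2.308; D = 1143 / 463 ≈ 2.469.
|Δ from 2.236|: A 0.039; B 0.169; C 0.072; D 0.233.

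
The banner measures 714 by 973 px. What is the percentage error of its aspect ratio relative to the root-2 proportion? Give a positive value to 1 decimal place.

3.6%

Ratio = 973 / 714 ≈ 1.3627.
Ideal root-2 ≈ 1.4142. |1.3627 − 1.4142| / 1.4142 ≈ 3.64% → 3.6%.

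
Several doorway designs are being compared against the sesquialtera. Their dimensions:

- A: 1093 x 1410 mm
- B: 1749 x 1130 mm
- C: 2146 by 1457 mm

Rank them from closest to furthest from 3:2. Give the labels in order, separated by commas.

C, B, A

Ratios: A = 1410 / 1093 ≈ 1.290; B = 1749 / 1130 ≈ 1.548; C = 2146 / 1457 ≈ 1.473.
|Δ from 1.500|: A 0.210; B 0.048; C 0.027.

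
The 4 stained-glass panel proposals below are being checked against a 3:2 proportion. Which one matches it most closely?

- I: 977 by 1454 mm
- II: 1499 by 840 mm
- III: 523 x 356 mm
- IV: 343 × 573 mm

Ratios (long/short): I ≈ 1.488; II ≈ 1.785; III ≈ 1.469; IV ≈ 1.671.
3:2 ≈ 1.500; option I is nearest (Δ 0.012).

I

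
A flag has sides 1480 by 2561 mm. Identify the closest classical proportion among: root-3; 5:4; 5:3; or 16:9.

2561/1480 ≈ 1.730. Nearest candidates are root-3 (1.732, off by 0.002) and 16:9 (1.778, off by 0.048).

root-3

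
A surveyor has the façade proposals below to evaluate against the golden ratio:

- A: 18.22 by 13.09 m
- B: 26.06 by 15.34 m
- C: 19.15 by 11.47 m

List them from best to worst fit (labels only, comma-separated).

Ratios: A = 18.22 / 13.09 ≈ 1.392; B = 26.06 / 15.34 ≈ 1.699; C = 19.15 / 11.47 ≈ 1.670.
|Δ from 1.618|: A 0.226; B 0.081; C 0.052.

C, B, A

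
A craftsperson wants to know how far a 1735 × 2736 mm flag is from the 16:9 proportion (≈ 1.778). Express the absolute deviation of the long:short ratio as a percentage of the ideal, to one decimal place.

Ratio = 2736 / 1735 ≈ 1.5769.
Ideal 16:9 ≈ 1.7778. |1.5769 − 1.7778| / 1.7778 ≈ 11.30% → 11.3%.

11.3%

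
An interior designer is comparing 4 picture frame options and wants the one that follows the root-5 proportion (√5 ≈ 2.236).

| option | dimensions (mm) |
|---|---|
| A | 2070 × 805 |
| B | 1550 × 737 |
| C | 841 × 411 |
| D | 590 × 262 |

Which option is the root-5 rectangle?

D

Target root-5 ≈ 2.236.
A: 2.571 (Δ0.335)  B: 2.103 (Δ0.133)  C: 2.046 (Δ0.190)  D: 2.252 (Δ0.016)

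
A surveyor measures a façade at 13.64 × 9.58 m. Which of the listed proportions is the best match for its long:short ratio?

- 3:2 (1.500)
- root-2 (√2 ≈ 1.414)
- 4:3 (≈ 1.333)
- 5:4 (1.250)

Ratio = 13.64 / 9.58 ≈ 1.424.
Distances: 3:2 1.500 (Δ 0.076); root-2 1.414 (Δ 0.010); 4:3 1.333 (Δ 0.091); 5:4 1.250 (Δ 0.174).

root-2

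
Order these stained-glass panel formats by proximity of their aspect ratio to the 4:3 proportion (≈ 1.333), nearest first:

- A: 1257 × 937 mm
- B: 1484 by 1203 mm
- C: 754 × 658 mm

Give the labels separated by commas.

Ratios: A = 1257 / 937 ≈ 1.342; B = 1484 / 1203 ≈ 1.234; C = 754 / 658 ≈ 1.146.
|Δ from 1.333|: A 0.009; B 0.099; C 0.187.

A, B, C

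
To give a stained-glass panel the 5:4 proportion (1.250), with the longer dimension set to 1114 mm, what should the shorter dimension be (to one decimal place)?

5:4 = 1.25000.
Shorter side = 1114 ÷ 1.25000 ≈ 891.200 → 891.2 mm.

891.2 mm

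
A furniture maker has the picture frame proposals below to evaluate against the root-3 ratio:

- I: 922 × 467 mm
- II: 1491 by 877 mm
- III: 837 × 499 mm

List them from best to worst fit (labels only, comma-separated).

II, III, I

Ratios: I = 922 / 467 ≈ 1.974; II = 1491 / 877 ≈ 1.700; III = 837 / 499 ≈ 1.677.
|Δ from 1.732|: I 0.242; II 0.032; III 0.055.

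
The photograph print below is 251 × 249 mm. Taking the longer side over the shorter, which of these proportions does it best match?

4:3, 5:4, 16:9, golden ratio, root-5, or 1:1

251/249 ≈ 1.008. Nearest candidates are 1:1 (1.000, off by 0.008) and 5:4 (1.250, off by 0.242).

1:1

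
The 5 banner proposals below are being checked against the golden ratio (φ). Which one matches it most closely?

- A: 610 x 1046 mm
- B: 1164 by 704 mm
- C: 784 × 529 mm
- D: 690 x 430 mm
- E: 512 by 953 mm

Target golden ratio ≈ 1.618.
A: 1.715 (Δ0.097)  B: 1.653 (Δ0.035)  C: 1.482 (Δ0.136)  D: 1.605 (Δ0.013)  E: 1.861 (Δ0.243)

D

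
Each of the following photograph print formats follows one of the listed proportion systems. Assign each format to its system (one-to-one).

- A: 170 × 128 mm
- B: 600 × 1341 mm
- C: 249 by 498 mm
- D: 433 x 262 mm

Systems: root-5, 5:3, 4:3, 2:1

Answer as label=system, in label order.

A = 170/128 ≈ 1.328 → 4:3 (1.333)
B = 1341/600 ≈ 2.235 → root-5 (2.236)
C = 498/249 ≈ 2.000 → 2:1 (2.000)
D = 433/262 ≈ 1.653 → 5:3 (1.667)

A=4:3, B=root-5, C=2:1, D=5:3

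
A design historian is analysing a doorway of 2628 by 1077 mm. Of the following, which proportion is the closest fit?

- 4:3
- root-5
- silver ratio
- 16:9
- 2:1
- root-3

Ratio = 2628 / 1077 ≈ 2.440.
Distances: 4:3 1.333 (Δ 1.107); root-5 2.236 (Δ 0.204); silver ratio 2.414 (Δ 0.026); 16:9 1.778 (Δ 0.662); 2:1 2.000 (Δ 0.440); root-3 1.732 (Δ 0.708).

silver ratio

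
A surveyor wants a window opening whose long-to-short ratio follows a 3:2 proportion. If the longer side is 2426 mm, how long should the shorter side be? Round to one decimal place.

3:2 = 1.50000.
Shorter side = 2426 ÷ 1.50000 ≈ 1617.333 → 1617.3 mm.

1617.3 mm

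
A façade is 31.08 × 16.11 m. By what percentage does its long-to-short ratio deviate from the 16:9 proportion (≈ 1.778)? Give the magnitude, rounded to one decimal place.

Ratio = 31.08 / 16.11 ≈ 1.9292.
Ideal 16:9 ≈ 1.7778. |1.9292 − 1.7778| / 1.7778 ≈ 8.52% → 8.5%.

8.5%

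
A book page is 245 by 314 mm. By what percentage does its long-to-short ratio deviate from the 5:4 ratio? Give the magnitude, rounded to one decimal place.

Ratio = 314 / 245 ≈ 1.2816.
Ideal 5:4 = 1.2500. |1.2816 − 1.2500| / 1.2500 ≈ 2.53% → 2.5%.

2.5%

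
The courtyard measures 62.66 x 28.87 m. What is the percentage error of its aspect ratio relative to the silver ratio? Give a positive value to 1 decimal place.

10.1%

Ratio = 62.66 / 28.87 ≈ 2.1704.
Ideal silver ratio ≈ 2.4142. |2.1704 − 2.4142| / 2.4142 ≈ 10.10% → 10.1%.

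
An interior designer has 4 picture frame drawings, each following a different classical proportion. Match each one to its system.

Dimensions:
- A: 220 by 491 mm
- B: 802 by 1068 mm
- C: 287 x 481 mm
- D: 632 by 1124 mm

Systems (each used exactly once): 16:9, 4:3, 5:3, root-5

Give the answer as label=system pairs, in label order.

A = 491/220 ≈ 2.232 → root-5 (2.236)
B = 1068/802 ≈ 1.332 → 4:3 (1.333)
C = 481/287 ≈ 1.676 → 5:3 (1.667)
D = 1124/632 ≈ 1.778 → 16:9 (1.778)

A=root-5, B=4:3, C=5:3, D=16:9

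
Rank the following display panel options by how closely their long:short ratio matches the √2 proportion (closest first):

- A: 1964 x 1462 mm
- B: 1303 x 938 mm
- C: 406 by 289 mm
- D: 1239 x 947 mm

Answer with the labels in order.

A: 1964/1462 ≈ 1.343 → |1.343 − 1.414| = 0.071
B: 1303/938 ≈ 1.389 → |1.389 − 1.414| = 0.025
C: 406/289 ≈ 1.405 → |1.405 − 1.414| = 0.009
D: 1239/947 ≈ 1.308 → |1.308 − 1.414| = 0.106

C, B, A, D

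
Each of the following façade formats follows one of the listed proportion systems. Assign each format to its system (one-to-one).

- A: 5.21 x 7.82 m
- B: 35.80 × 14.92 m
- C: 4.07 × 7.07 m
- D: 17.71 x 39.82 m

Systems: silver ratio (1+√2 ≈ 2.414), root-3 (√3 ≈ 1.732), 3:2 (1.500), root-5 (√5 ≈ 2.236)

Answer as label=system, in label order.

Ratios: A ≈ 1.501; B ≈ 2.399; C ≈ 1.737; D ≈ 2.248.
Targets: silver ratio ≈ 2.414; root-3 ≈ 1.732; 3:2 ≈ 1.500; root-5 ≈ 2.236.

A=3:2, B=silver ratio, C=root-3, D=root-5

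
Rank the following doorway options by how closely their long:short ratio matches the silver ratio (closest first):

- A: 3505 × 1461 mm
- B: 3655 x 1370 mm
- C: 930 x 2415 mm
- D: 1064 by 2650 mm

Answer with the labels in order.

A, D, C, B

A: 3505/1461 ≈ 2.399 → |2.399 − 2.414| = 0.015
B: 3655/1370 ≈ 2.668 → |2.668 − 2.414| = 0.254
C: 2415/930 ≈ 2.597 → |2.597 − 2.414| = 0.183
D: 2650/1064 ≈ 2.491 → |2.491 − 2.414| = 0.077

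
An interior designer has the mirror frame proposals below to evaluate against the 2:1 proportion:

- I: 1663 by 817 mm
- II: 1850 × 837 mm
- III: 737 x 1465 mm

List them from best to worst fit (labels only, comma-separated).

III, I, II

Ratios: I = 1663 / 817 ≈ 2.035; II = 1850 / 837 ≈ 2.210; III = 1465 / 737 ≈ 1.988.
|Δ from 2.000|: I 0.035; II 0.210; III 0.012.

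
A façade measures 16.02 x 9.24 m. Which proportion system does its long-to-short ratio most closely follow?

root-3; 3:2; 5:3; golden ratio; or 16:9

root-3

16.02/9.24 ≈ 1.734. Nearest candidates are root-3 (1.732, off by 0.002) and 16:9 (1.778, off by 0.044).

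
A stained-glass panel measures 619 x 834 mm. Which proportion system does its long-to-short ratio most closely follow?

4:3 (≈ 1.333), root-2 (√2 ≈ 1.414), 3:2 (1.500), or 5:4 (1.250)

Ratio = 834 / 619 ≈ 1.347.
Distances: 4:3 1.333 (Δ 0.014); root-2 1.414 (Δ 0.067); 3:2 1.500 (Δ 0.153); 5:4 1.250 (Δ 0.097).

4:3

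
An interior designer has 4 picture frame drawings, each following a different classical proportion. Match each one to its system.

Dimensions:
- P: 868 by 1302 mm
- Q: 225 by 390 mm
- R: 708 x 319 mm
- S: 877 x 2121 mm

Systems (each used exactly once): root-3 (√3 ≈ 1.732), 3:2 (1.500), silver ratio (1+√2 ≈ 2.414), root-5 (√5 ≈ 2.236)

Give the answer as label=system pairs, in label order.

P=3:2, Q=root-3, R=root-5, S=silver ratio

Ratios: P ≈ 1.500; Q ≈ 1.733; R ≈ 2.219; S ≈ 2.418.
Targets: root-3 ≈ 1.732; 3:2 ≈ 1.500; silver ratio ≈ 2.414; root-5 ≈ 2.236.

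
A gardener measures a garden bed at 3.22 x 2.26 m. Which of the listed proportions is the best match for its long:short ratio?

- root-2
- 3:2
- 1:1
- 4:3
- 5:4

3.22/2.26 ≈ 1.425. Nearest candidates are root-2 (1.414, off by 0.011) and 3:2 (1.500, off by 0.075).

root-2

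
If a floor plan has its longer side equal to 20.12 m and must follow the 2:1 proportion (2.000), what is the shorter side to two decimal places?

2:1 = 2.00000.
Shorter side = 20.12 ÷ 2.00000 ≈ 10.0600 → 10.06 m.

10.06 m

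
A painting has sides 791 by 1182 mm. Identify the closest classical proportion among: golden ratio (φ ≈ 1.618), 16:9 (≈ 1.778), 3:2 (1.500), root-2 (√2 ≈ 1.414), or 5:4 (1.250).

Ratio = 1182 / 791 ≈ 1.494.
Distances: golden ratio 1.618 (Δ 0.124); 16:9 1.778 (Δ 0.284); 3:2 1.500 (Δ 0.006); root-2 1.414 (Δ 0.080); 5:4 1.250 (Δ 0.244).

3:2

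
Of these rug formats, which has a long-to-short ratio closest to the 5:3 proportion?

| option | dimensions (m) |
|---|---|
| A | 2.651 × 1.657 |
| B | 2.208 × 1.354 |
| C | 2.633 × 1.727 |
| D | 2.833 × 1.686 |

D

Ratios (long/short): A ≈ 1.600; B ≈ 1.631; C ≈ 1.525; D ≈ 1.680.
5:3 ≈ 1.667; option D is nearest (Δ 0.013).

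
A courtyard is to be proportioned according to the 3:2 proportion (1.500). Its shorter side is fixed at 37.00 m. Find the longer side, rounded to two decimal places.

3:2 = 1.50000.
Longer side = 37.00 × 1.50000 ≈ 55.5000 → 55.50 m.

55.50 m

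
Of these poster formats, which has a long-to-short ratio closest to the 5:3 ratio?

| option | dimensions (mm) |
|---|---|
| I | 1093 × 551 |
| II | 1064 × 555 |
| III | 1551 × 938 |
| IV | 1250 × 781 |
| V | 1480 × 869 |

III

Ratios (long/short): I ≈ 1.984; II ≈ 1.917; III ≈ 1.654; IV ≈ 1.601; V ≈ 1.703.
5:3 ≈ 1.667; option III is nearest (Δ 0.013).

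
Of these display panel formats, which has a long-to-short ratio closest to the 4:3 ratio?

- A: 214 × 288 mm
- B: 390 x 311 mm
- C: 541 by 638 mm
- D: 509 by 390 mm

Target 4:3 ≈ 1.333.
A: 1.346 (Δ0.013)  B: 1.254 (Δ0.079)  C: 1.179 (Δ0.154)  D: 1.305 (Δ0.028)

A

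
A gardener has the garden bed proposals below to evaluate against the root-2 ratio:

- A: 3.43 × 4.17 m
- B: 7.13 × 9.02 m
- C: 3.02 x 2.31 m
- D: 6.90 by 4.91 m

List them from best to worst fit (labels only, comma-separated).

D, C, B, A

A: 4.17/3.43 ≈ 1.216 → |1.216 − 1.414| = 0.198
B: 9.02/7.13 ≈ 1.265 → |1.265 − 1.414| = 0.149
C: 3.02/2.31 ≈ 1.307 → |1.307 − 1.414| = 0.107
D: 6.90/4.91 ≈ 1.405 → |1.405 − 1.414| = 0.009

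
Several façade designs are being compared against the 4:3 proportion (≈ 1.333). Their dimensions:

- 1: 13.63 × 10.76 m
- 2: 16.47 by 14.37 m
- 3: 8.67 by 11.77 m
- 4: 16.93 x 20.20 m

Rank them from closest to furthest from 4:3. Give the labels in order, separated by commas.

3, 1, 4, 2

Ratios: 1 = 13.63 / 10.76 ≈ 1.267; 2 = 16.47 / 14.37 ≈ 1.146; 3 = 11.77 / 8.67 ≈ 1.358; 4 = 20.20 / 16.93 ≈ 1.193.
|Δ from 1.333|: 1 0.066; 2 0.187; 3 0.025; 4 0.140.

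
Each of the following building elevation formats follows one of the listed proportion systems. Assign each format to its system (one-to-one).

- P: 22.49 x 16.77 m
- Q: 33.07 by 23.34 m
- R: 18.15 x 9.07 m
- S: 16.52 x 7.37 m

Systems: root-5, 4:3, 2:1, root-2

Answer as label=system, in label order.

P=4:3, Q=root-2, R=2:1, S=root-5

Ratios: P ≈ 1.341; Q ≈ 1.417; R ≈ 2.001; S ≈ 2.242.
Targets: root-5 ≈ 2.236; 4:3 ≈ 1.333; 2:1 ≈ 2.000; root-2 ≈ 1.414.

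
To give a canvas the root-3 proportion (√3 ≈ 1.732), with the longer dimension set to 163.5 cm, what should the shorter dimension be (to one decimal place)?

94.4 cm

root-3 ≈ 1.73205.
Shorter side = 163.5 ÷ 1.73205 ≈ 94.397 → 94.4 cm.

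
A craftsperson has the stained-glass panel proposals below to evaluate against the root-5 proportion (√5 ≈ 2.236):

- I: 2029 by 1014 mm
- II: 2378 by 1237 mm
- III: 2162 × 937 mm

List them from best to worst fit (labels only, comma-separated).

III, I, II

Ratios: I = 2029 / 1014 ≈ 2.001; II = 2378 / 1237 ≈ 1.922; III = 2162 / 937 ≈ 2.307.
|Δ from 2.236|: I 0.235; II 0.314; III 0.071.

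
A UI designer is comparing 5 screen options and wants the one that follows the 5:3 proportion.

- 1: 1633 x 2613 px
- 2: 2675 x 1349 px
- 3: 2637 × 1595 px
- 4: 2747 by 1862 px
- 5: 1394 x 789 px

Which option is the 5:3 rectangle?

3

Ratios (long/short): 1 ≈ 1.600; 2 ≈ 1.983; 3 ≈ 1.653; 4 ≈ 1.475; 5 ≈ 1.767.
5:3 ≈ 1.667; option 3 is nearest (Δ 0.014).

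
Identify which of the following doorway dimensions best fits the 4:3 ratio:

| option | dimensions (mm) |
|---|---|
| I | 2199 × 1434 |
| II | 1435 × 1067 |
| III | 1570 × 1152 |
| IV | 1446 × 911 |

II

Target 4:3 ≈ 1.333.
I: 1.533 (Δ0.200)  II: 1.345 (Δ0.012)  III: 1.363 (Δ0.030)  IV: 1.587 (Δ0.254)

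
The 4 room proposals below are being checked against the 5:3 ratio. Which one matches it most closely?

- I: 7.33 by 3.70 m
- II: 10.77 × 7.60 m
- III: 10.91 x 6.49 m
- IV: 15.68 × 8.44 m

Ratios (long/short): I ≈ 1.981; II ≈ 1.417; III ≈ 1.681; IV ≈ 1.858.
5:3 ≈ 1.667; option III is nearest (Δ 0.014).

III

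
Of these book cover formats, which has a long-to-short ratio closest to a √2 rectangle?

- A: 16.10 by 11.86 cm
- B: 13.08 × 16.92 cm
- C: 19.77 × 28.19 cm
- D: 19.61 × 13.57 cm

C

Target root-2 ≈ 1.414.
A: 1.358 (Δ0.056)  B: 1.294 (Δ0.120)  C: 1.426 (Δ0.012)  D: 1.445 (Δ0.031)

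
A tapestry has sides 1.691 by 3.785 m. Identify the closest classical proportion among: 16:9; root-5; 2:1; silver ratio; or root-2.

3.785/1.691 ≈ 2.238. Nearest candidates are root-5 (2.236, off by 0.002) and silver ratio (2.414, off by 0.176).

root-5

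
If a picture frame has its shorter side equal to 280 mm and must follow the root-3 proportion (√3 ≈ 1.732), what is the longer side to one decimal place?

root-3 ≈ 1.73205.
Longer side = 280 × 1.73205 ≈ 484.974 → 485.0 mm.

485.0 mm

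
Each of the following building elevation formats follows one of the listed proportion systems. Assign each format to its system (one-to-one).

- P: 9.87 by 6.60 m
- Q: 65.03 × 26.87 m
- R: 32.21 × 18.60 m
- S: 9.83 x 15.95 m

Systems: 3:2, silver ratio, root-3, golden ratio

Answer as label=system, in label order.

Ratios: P ≈ 1.495; Q ≈ 2.420; R ≈ 1.732; S ≈ 1.623.
Targets: 3:2 ≈ 1.500; silver ratio ≈ 2.414; root-3 ≈ 1.732; golden ratio ≈ 1.618.

P=3:2, Q=silver ratio, R=root-3, S=golden ratio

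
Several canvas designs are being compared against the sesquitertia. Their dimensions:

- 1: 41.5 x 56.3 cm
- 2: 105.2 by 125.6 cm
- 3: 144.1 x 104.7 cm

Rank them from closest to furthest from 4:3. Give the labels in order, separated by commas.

Ratios: 1 = 56.3 / 41.5 ≈ 1.357; 2 = 125.6 / 105.2 ≈ 1.194; 3 = 144.1 / 104.7 ≈ 1.376.
|Δ from 1.333|: 1 0.024; 2 0.139; 3 0.043.

1, 3, 2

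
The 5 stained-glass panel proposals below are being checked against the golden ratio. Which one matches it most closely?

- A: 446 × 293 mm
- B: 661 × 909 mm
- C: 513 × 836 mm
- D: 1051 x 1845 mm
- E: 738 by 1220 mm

C

Ratios (long/short): A ≈ 1.522; B ≈ 1.375; C ≈ 1.630; D ≈ 1.755; E ≈ 1.653.
golden ratio ≈ 1.618; option C is nearest (Δ 0.012).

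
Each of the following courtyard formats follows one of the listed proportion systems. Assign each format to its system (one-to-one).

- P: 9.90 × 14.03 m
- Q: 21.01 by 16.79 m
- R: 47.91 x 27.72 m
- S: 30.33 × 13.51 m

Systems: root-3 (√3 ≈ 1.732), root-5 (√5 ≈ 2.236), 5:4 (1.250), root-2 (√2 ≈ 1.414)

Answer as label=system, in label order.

Ratios: P ≈ 1.417; Q ≈ 1.251; R ≈ 1.728; S ≈ 2.245.
Targets: root-3 ≈ 1.732; root-5 ≈ 2.236; 5:4 ≈ 1.250; root-2 ≈ 1.414.

P=root-2, Q=5:4, R=root-3, S=root-5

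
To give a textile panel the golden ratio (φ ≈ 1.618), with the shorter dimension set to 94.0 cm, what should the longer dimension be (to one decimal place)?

golden ratio ≈ 1.61803.
Longer side = 94.0 × 1.61803 ≈ 152.095 → 152.1 cm.

152.1 cm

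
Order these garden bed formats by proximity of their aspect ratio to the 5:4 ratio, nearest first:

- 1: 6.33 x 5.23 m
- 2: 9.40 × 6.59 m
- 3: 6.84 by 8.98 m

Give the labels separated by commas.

1: 6.33/5.23 ≈ 1.210 → |1.210 − 1.250| = 0.040
2: 9.40/6.59 ≈ 1.426 → |1.426 − 1.250| = 0.176
3: 8.98/6.84 ≈ 1.313 → |1.313 − 1.250| = 0.063

1, 3, 2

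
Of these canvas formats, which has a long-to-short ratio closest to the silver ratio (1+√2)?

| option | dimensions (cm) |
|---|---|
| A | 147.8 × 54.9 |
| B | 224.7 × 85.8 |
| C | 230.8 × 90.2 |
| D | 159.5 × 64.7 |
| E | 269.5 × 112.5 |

Target silver ratio ≈ 2.414.
A: 2.692 (Δ0.278)  B: 2.619 (Δ0.205)  C: 2.559 (Δ0.145)  D: 2.465 (Δ0.051)  E: 2.396 (Δ0.018)

E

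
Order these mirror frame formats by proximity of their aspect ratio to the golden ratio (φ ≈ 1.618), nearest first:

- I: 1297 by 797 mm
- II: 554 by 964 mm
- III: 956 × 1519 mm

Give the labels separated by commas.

Ratios: I = 1297 / 797 ≈ 1.627; II = 964 / 554 ≈ 1.740; III = 1519 / 956 ≈ 1.589.
|Δ from 1.618|: I 0.009; II 0.122; III 0.029.

I, III, II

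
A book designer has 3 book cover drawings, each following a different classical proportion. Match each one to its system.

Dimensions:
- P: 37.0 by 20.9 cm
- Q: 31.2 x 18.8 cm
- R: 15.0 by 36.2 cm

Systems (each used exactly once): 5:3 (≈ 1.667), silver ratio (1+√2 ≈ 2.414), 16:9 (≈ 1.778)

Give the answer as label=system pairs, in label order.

P = 37.0/20.9 ≈ 1.770 → 16:9 (1.778)
Q = 31.2/18.8 ≈ 1.660 → 5:3 (1.667)
R = 36.2/15.0 ≈ 2.413 → silver ratio (2.414)

P=16:9, Q=5:3, R=silver ratio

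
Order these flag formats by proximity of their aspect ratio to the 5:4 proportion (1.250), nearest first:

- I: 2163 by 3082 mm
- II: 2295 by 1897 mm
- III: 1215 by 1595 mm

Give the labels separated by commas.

II, III, I

Ratios: I = 3082 / 2163 ≈ 1.425; II = 2295 / 1897 ≈ 1.210; III = 1595 / 1215 ≈ 1.313.
|Δ from 1.250|: I 0.175; II 0.040; III 0.063.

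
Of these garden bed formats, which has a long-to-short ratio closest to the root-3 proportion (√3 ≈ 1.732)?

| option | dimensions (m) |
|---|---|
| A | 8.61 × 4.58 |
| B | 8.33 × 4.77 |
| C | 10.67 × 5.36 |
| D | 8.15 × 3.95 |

B

Target root-3 ≈ 1.732.
A: 1.880 (Δ0.148)  B: 1.746 (Δ0.014)  C: 1.991 (Δ0.259)  D: 2.063 (Δ0.331)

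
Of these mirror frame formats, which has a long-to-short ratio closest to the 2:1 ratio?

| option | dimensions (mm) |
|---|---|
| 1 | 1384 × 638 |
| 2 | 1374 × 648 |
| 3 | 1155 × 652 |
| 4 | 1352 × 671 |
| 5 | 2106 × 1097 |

Ratios (long/short): 1 ≈ 2.169; 2 ≈ 2.120; 3 ≈ 1.771; 4 ≈ 2.015; 5 ≈ 1.920.
2:1 ≈ 2.000; option 4 is nearest (Δ 0.015).

4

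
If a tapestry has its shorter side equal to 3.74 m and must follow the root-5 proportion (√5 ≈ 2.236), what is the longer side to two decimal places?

root-5 ≈ 2.23607.
Longer side = 3.74 × 2.23607 ≈ 8.3629 → 8.36 m.

8.36 m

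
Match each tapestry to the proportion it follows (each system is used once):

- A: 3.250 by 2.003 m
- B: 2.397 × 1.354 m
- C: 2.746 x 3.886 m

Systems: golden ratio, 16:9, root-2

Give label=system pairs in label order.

A=golden ratio, B=16:9, C=root-2

A = 3.250/2.003 ≈ 1.623 → golden ratio (1.618)
B = 2.397/1.354 ≈ 1.770 → 16:9 (1.778)
C = 3.886/2.746 ≈ 1.415 → root-2 (1.414)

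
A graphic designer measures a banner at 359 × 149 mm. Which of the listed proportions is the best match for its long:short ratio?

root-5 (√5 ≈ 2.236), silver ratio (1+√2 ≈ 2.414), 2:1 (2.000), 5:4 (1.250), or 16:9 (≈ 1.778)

359/149 ≈ 2.409. Nearest candidates are silver ratio (2.414, off by 0.005) and root-5 (2.236, off by 0.173).

silver ratio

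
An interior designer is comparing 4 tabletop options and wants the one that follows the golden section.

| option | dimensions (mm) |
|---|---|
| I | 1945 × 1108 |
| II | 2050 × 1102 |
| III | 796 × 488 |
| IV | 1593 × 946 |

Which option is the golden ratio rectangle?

Target golden ratio ≈ 1.618.
I: 1.755 (Δ0.137)  II: 1.860 (Δ0.242)  III: 1.631 (Δ0.013)  IV: 1.684 (Δ0.066)

III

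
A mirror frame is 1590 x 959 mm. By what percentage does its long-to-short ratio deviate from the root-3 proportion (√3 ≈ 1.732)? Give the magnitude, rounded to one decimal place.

Ratio = 1590 / 959 ≈ 1.6580.
Ideal root-3 ≈ 1.7321. |1.6580 − 1.7321| / 1.7321 ≈ 4.28% → 4.3%.

4.3%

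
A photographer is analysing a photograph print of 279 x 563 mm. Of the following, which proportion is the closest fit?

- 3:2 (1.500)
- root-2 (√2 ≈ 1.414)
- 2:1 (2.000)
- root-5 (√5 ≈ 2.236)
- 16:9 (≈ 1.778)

Ratio = 563 / 279 ≈ 2.018.
Distances: 3:2 1.500 (Δ 0.518); root-2 1.414 (Δ 0.604); 2:1 2.000 (Δ 0.018); root-5 2.236 (Δ 0.218); 16:9 1.778 (Δ 0.240).

2:1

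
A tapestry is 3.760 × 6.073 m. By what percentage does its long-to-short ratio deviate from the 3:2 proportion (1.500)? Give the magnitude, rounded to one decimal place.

Ratio = 6.073 / 3.760 ≈ 1.6152.
Ideal 3:2 = 1.5000. |1.6152 − 1.5000| / 1.5000 ≈ 7.68% → 7.7%.

7.7%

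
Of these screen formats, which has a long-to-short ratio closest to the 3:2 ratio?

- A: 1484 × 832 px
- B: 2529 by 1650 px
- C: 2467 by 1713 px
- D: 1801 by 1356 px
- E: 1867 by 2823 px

Ratios (long/short): A ≈ 1.784; B ≈ 1.533; C ≈ 1.440; D ≈ 1.328; E ≈ 1.512.
3:2 ≈ 1.500; option E is nearest (Δ 0.012).

E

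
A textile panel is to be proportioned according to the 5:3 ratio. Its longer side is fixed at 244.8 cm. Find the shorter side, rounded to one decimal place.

5:3 ≈ 1.66667.
Shorter side = 244.8 ÷ 1.66667 ≈ 146.880 → 146.9 cm.

146.9 cm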